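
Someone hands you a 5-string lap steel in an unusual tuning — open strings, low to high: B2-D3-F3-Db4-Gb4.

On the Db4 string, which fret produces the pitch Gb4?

5

Gb4 is 5 semitones above the open Db4 (Db–D–Eb–E–F–Gb), so it sits at fret 5.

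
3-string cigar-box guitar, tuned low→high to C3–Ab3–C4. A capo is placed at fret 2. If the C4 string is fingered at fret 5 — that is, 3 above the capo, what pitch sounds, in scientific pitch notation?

The capo raises the open C4 by 2 semitones to D4; fretting 3 more gives C4 + 2 + 3 = C4 + 5 semitones = F4.

F4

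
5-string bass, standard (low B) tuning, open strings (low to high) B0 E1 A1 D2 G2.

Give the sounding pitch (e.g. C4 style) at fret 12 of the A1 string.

A1 is MIDI 33. Adding 12 gives 45, which is A2.

A2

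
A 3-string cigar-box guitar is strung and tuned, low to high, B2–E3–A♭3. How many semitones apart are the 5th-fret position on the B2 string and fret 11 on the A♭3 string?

15 semitones

B2 at fret 5 → E3 (MIDI 52); A♭3 at fret 11 → G4 (MIDI 67).
52 − 67 = -15, so the two pitches are 15 semitones apart, with G4 the higher.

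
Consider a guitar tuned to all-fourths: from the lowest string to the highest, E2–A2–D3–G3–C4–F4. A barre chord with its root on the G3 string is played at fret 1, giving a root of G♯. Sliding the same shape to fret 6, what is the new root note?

C♯

Moving from fret 1 to fret 6 shifts the root by 5 semitones.
G♯ up 5 semitones is C♯.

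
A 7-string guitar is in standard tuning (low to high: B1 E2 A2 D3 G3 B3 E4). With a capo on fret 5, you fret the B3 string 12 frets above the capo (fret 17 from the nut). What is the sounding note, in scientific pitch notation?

The capo raises the open B3 by 5 semitones to E4; fretting 12 more gives B3 + 5 + 12 = B3 + 17 semitones = E5.

E5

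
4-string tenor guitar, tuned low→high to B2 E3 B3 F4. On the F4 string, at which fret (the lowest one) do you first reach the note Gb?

From F4, count semitones up the chromatic scale until reaching Gb: F–Gb — 1 step.

1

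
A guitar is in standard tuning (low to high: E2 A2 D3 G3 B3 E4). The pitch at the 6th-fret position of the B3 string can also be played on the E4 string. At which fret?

Fret 6 on B3 is MIDI 59 + 6 = 65 (F4). On the E4 string (open MIDI 64), that pitch is 65 − 64 = fret 1.

1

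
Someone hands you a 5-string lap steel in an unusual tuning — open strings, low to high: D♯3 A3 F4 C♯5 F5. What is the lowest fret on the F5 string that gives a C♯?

8

From F5, count semitones up the chromatic scale until reaching C♯: F–F#–G–G#–A–A#–B–C–C# — 8 steps.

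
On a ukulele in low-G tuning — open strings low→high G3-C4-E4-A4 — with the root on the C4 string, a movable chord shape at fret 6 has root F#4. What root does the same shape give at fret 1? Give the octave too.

Moving from fret 6 to fret 1 shifts the root by -5 semitones.
F#4 down 5 semitones is C#4.

C#4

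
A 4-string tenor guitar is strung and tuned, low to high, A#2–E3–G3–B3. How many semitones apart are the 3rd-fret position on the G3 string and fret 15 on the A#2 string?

3 semitones

G3 at fret 3 → A#3 (MIDI 58); A#2 at fret 15 → C#4 (MIDI 61).
58 − 61 = -3, so the two pitches are 3 semitones apart, with C#4 the higher.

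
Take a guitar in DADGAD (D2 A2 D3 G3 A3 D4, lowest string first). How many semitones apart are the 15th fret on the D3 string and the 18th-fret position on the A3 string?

10 semitones

D3 at fret 15 → F4 (MIDI 65); A3 at fret 18 → D♯5 (MIDI 75).
65 − 75 = -10, so the two pitches are 10 semitones apart, with D♯5 the higher.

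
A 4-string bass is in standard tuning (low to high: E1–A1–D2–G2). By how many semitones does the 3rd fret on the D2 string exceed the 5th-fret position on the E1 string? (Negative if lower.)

8 semitones

D2 at fret 3 → F2 (MIDI 41); E1 at fret 5 → A1 (MIDI 33).
41 − 33 = 8, so the two pitches are 8 semitones apart.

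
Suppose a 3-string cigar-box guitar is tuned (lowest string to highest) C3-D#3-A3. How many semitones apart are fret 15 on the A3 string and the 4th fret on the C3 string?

A3 at fret 15 → C5 (MIDI 72); C3 at fret 4 → E3 (MIDI 52).
72 − 52 = 20, so the two pitches are 20 semitones apart, with C5 the higher.

20 semitones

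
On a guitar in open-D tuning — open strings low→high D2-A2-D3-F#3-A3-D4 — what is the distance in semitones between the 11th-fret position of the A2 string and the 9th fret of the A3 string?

A2 at fret 11 → G#3 (MIDI 56); A3 at fret 9 → F#4 (MIDI 66).
56 − 66 = -10, so the two pitches are 10 semitones apart, with F#4 the higher.

10 semitones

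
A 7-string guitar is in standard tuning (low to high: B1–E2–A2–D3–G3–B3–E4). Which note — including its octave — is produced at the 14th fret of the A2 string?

B3

A2 is MIDI 45. Adding 14 gives 59, which is B3.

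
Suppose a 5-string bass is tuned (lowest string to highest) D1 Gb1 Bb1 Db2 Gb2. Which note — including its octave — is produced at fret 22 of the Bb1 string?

Each fret is one semitone, so Bb1 + 22 = Ab3.

Ab3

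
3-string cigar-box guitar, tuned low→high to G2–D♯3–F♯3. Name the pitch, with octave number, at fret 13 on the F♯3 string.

G4

Each fret is one semitone, so F♯3 + 13 = G4.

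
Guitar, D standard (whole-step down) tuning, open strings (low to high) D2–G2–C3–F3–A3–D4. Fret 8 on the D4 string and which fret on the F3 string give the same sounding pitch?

17

Fret 8 on D4 is MIDI 62 + 8 = 70 (A#4). On the F3 string (open MIDI 53), that pitch is 70 − 53 = fret 17.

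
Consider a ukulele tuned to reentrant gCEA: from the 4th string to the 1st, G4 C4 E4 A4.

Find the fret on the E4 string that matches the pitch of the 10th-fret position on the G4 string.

Fret 10 on G4 is MIDI 67 + 10 = 77 (F5). On the E4 string (open MIDI 64), that pitch is 77 − 64 = fret 13.

13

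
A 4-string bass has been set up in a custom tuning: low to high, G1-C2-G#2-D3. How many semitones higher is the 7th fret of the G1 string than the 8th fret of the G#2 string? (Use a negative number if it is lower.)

-14 semitones

G1 at fret 7 → D2 (MIDI 38); G#2 at fret 8 → E3 (MIDI 52).
38 − 52 = -14, so the two pitches are 14 semitones apart.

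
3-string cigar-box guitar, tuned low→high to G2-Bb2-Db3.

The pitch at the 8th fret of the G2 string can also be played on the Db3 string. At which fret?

2

Fret 8 on G2 is MIDI 43 + 8 = 51 (Eb3). On the Db3 string (open MIDI 49), that pitch is 51 − 49 = fret 2.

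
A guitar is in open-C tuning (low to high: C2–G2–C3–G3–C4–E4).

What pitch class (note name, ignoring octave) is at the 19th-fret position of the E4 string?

B

E4 is MIDI 64. Adding 19 gives 83; 83 mod 12 = 11, i.e. B.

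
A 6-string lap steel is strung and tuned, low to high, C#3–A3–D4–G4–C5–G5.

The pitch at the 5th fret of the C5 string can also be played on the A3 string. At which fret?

20

C5 at fret 5 is C5 + 5 semitones = F5.
The open A3 string is 15 semitones below the open C5, so the same pitch on the A3 string lies at fret 5 + 15 = 20.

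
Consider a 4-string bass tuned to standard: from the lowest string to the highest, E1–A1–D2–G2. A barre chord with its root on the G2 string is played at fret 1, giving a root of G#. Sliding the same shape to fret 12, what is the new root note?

Moving from fret 1 to fret 12 shifts the root by 11 semitones.
G# up 11 semitones is G.

G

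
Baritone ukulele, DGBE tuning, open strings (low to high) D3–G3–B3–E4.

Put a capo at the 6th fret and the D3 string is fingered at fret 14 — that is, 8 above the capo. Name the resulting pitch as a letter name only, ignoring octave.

The capo raises the open D3 by 6 semitones to G♯3; fretting 8 more gives D3 + 6 + 8 = D3 + 14 semitones, landing on E.

E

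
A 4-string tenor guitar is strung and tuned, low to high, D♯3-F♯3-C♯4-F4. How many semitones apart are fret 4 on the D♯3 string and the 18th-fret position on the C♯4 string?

D♯3 at fret 4 → G3 (MIDI 55); C♯4 at fret 18 → G5 (MIDI 79).
55 − 79 = -24, so the two pitches are 24 semitones apart, with G5 the higher.

24 semitones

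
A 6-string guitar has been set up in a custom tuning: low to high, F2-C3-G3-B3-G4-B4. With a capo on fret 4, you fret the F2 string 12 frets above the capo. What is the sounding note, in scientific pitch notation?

A3

The capo raises the open F2 by 4 semitones to A2; fretting 12 more gives F2 + 4 + 12 = F2 + 16 semitones = A3.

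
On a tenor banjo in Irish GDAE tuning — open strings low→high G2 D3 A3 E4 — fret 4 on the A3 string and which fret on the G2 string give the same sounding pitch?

Fret 4 on A3 is MIDI 57 + 4 = 61 (C#4). On the G2 string (open MIDI 43), that pitch is 61 − 43 = fret 18.

18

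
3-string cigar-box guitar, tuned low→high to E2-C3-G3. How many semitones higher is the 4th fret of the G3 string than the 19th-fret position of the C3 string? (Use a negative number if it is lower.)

G3 at fret 4 → B3 (MIDI 59); C3 at fret 19 → G4 (MIDI 67).
59 − 67 = -8, so the two pitches are 8 semitones apart.

-8 semitones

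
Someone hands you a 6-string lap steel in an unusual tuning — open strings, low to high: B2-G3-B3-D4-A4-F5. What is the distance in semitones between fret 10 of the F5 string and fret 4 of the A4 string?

14 semitones

F5 at fret 10 → E♭6 (MIDI 87); A4 at fret 4 → D♭5 (MIDI 73).
87 − 73 = 14, so the two pitches are 14 semitones apart, with E♭6 the higher.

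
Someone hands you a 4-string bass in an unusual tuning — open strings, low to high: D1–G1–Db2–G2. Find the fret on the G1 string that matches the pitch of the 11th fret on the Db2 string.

17

Db2 at fret 11 is Db2 + 11 semitones = C3.
The open G1 string is 6 semitones below the open Db2, so the same pitch on the G1 string lies at fret 11 + 6 = 17.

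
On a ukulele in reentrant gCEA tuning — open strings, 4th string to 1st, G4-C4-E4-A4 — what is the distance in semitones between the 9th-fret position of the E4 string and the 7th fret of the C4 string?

E4 at fret 9 → C#5 (MIDI 73); C4 at fret 7 → G4 (MIDI 67).
73 − 67 = 6, so the two pitches are 6 semitones apart, with C#5 the higher.

6 semitones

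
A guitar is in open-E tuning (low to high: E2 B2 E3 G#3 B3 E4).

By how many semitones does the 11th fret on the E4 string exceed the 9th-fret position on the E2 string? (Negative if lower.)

26 semitones

E4 at fret 11 → D#5 (MIDI 75); E2 at fret 9 → C#3 (MIDI 49).
75 − 49 = 26, so the two pitches are 26 semitones apart.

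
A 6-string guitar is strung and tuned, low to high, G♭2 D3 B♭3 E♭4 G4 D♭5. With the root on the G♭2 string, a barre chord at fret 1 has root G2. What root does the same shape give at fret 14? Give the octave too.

A♭3

Moving from fret 1 to fret 14 shifts the root by 13 semitones.
G2 up 13 semitones is A♭3.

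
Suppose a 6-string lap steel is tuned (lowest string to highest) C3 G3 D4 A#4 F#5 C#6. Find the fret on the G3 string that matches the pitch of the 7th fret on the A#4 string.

A#4 at fret 7 is A#4 + 7 semitones = F5.
The open G3 string is 15 semitones below the open A#4, so the same pitch on the G3 string lies at fret 7 + 15 = 22.

22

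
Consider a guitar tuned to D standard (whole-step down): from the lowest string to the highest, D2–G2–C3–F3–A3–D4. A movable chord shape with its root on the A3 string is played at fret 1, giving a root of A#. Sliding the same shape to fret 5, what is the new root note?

D

Moving from fret 1 to fret 5 shifts the root by 4 semitones.
A# up 4 semitones is D.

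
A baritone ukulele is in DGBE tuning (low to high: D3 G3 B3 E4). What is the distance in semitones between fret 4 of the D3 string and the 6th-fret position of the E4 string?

16 semitones

D3 at fret 4 → F♯3 (MIDI 54); E4 at fret 6 → A♯4 (MIDI 70).
54 − 70 = -16, so the two pitches are 16 semitones apart, with A♯4 the higher.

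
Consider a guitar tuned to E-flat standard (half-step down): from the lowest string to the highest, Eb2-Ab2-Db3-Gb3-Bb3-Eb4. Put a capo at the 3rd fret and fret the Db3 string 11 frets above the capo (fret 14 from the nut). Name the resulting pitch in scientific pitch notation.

The capo raises the open Db3 by 3 semitones to E3; fretting 11 more gives Db3 + 3 + 11 = Db3 + 14 semitones = Eb4.
(Also written D#.)

Eb4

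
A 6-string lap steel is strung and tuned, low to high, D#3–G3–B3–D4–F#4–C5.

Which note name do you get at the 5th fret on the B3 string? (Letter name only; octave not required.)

E

B3 is MIDI 59. Adding 5 gives 64; 64 mod 12 = 4, i.e. E.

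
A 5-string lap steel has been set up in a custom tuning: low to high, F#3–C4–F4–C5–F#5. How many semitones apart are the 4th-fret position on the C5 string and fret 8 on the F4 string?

C5 at fret 4 → E5 (MIDI 76); F4 at fret 8 → C#5 (MIDI 73).
76 − 73 = 3, so the two pitches are 3 semitones apart, with E5 the higher.

3 semitones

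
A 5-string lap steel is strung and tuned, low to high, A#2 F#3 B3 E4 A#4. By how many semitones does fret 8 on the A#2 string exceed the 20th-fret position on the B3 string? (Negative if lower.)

A#2 at fret 8 → F#3 (MIDI 54); B3 at fret 20 → G5 (MIDI 79).
54 − 79 = -25, so the two pitches are 25 semitones apart.

-25 semitones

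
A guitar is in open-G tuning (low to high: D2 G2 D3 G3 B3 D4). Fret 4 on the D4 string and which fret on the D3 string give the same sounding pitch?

D4 at fret 4 is D4 + 4 semitones = F#4.
The open D3 string is 12 semitones below the open D4, so the same pitch on the D3 string lies at fret 4 + 12 = 16.

16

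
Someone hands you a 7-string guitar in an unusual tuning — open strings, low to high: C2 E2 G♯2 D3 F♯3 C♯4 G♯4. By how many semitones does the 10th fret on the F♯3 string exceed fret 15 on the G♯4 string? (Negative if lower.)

F♯3 at fret 10 → E4 (MIDI 64); G♯4 at fret 15 → B5 (MIDI 83).
64 − 83 = -19, so the two pitches are 19 semitones apart.

-19 semitones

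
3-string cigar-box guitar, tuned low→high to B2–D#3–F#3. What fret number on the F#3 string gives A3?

3

A3 is 3 semitones above the open F#3 (F#–G–G#–A), so it sits at fret 3.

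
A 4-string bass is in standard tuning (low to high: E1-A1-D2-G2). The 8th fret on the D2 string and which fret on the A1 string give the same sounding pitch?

13

Fret 8 on D2 is MIDI 38 + 8 = 46 (A#2). On the A1 string (open MIDI 33), that pitch is 46 − 33 = fret 13.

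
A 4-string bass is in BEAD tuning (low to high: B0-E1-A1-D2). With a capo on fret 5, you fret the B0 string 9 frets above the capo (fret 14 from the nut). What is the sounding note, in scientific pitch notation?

The capo raises the open B0 by 5 semitones to E1; fretting 9 more gives B0 + 5 + 9 = B0 + 14 semitones = C#2.

C#2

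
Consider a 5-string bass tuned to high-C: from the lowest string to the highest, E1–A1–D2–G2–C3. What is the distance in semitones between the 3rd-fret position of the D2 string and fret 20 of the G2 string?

D2 at fret 3 → F2 (MIDI 41); G2 at fret 20 → D#4 (MIDI 63).
41 − 63 = -22, so the two pitches are 22 semitones apart, with D#4 the higher.

22 semitones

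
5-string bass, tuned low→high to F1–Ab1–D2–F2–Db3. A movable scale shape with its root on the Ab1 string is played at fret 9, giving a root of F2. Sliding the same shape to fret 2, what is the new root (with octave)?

Bb1

Moving from fret 9 to fret 2 shifts the root by -7 semitones.
F2 down 7 semitones is Bb1.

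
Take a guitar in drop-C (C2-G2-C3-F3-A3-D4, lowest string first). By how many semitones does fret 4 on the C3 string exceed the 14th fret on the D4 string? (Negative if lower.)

-24 semitones

C3 at fret 4 → E3 (MIDI 52); D4 at fret 14 → E5 (MIDI 76).
52 − 76 = -24, so the two pitches are 24 semitones apart.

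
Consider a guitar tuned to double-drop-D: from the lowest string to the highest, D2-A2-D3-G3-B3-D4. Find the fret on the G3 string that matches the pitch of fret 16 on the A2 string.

A2 at fret 16 is A2 + 16 semitones = C#4.
The open G3 string is 10 semitones above the open A2, so the same pitch on the G3 string lies at fret 16 − 10 = 6.

6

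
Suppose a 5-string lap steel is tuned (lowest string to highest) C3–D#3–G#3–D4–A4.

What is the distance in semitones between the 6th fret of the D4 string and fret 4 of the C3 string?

16 semitones

D4 at fret 6 → G#4 (MIDI 68); C3 at fret 4 → E3 (MIDI 52).
68 − 52 = 16, so the two pitches are 16 semitones apart, with G#4 the higher.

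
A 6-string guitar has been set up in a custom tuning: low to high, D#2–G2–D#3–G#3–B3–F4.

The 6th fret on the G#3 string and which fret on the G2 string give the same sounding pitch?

19

G#3 at fret 6 is G#3 + 6 semitones = D4.
The open G2 string is 13 semitones below the open G#3, so the same pitch on the G2 string lies at fret 6 + 13 = 19.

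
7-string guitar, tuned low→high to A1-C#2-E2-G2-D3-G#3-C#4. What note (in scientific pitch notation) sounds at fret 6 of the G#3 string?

D4

G#3 is MIDI 56. Adding 6 gives 62, which is D4.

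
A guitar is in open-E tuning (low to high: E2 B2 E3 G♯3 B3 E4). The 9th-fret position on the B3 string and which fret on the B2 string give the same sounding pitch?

21

Fret 9 on B3 is MIDI 59 + 9 = 68 (G♯4). On the B2 string (open MIDI 47), that pitch is 68 − 47 = fret 21.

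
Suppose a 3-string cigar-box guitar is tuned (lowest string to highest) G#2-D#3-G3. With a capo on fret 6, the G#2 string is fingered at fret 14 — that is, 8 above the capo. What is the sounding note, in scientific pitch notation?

A#3

The capo raises the open G#2 by 6 semitones to D3; fretting 8 more gives G#2 + 6 + 8 = G#2 + 14 semitones = A#3.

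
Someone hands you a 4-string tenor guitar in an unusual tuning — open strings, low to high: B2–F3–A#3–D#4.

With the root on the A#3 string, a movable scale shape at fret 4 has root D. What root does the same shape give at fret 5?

D#

Moving from fret 4 to fret 5 shifts the root by 1 semitone.
D up 1 semitone is D#.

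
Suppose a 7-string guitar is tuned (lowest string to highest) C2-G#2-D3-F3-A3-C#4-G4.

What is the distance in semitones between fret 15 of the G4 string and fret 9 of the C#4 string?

G4 at fret 15 → A#5 (MIDI 82); C#4 at fret 9 → A#4 (MIDI 70).
82 − 70 = 12, so the two pitches are 12 semitones apart, with A#5 the higher.

12 semitones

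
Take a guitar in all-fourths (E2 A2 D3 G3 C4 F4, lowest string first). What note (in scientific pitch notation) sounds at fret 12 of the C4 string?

C4 is MIDI 60. Adding 12 gives 72, which is C5.

C5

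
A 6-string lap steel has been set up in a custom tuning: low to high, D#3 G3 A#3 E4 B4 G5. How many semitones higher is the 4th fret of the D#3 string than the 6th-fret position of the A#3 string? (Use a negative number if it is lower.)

-9 semitones

D#3 at fret 4 → G3 (MIDI 55); A#3 at fret 6 → E4 (MIDI 64).
55 − 64 = -9, so the two pitches are 9 semitones apart.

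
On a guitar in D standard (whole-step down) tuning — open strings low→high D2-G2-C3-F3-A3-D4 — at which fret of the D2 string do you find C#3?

C#3 is 11 semitones above the open D2 (D–D#–E–F–…–B–C–C#), so it sits at fret 11.

11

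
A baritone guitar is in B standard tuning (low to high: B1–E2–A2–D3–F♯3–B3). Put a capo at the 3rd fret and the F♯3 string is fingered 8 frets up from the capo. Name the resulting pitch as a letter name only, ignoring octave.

F

The capo raises the open F♯3 by 3 semitones to A3; fretting 8 more gives F♯3 + 3 + 8 = F♯3 + 11 semitones, landing on F.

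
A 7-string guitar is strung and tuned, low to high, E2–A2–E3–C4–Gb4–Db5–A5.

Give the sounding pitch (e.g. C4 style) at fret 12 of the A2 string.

A2 is MIDI 45. Adding 12 gives 57, which is A3.

A3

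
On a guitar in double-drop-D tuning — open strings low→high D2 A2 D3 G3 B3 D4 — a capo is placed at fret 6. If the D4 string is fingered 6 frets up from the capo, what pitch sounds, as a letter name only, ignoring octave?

The capo raises the open D4 by 6 semitones to G#4; fretting 6 more gives D4 + 6 + 6 = D4 + 12 semitones, landing on D.

D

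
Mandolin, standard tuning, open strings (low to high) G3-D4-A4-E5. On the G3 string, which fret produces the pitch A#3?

3

A#3 is 3 semitones above the open G3 (G–G#–A–A#), so it sits at fret 3.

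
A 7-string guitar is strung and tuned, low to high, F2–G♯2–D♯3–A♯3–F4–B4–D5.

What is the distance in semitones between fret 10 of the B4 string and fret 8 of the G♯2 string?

29 semitones

B4 at fret 10 → A5 (MIDI 81); G♯2 at fret 8 → E3 (MIDI 52).
81 − 52 = 29, so the two pitches are 29 semitones apart, with A5 the higher.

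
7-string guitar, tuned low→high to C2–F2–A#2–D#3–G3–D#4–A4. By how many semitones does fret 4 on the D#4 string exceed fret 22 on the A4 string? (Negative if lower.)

D#4 at fret 4 → G4 (MIDI 67); A4 at fret 22 → G6 (MIDI 91).
67 − 91 = -24, so the two pitches are 24 semitones apart.

-24 semitones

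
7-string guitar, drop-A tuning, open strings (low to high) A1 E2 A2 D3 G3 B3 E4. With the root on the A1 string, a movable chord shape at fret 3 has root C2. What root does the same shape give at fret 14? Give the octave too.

B2

Moving from fret 3 to fret 14 shifts the root by 11 semitones.
C2 up 11 semitones is B2.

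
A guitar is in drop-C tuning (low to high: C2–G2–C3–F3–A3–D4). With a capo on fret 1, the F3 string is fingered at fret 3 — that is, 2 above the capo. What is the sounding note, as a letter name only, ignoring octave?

G#

The capo raises the open F3 by 1 semitone to F#3; fretting 2 more gives F3 + 1 + 2 = F3 + 3 semitones, landing on G#.
(Also written Ab.)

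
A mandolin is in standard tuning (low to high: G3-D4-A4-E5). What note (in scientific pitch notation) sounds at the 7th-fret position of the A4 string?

E5

Each fret is one semitone, so A4 + 7 = E5.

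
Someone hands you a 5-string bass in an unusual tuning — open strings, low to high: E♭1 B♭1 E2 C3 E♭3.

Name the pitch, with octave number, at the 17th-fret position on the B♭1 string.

E♭3

The open B♭1 string plus 17 semitones: Bb–B–C–Db–…–Db–D–Eb.
The walk passes from B into C 2 times, so the octave number goes from 1 to 3.
(Equivalently spelled D♯3.)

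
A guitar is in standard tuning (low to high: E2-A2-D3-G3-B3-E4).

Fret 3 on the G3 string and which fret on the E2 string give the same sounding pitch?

Fret 3 on G3 is MIDI 55 + 3 = 58 (A#3). On the E2 string (open MIDI 40), that pitch is 58 − 40 = fret 18.

18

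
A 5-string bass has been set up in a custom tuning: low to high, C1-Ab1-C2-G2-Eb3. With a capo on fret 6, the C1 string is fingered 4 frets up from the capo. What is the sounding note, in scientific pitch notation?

Bb1

The capo raises the open C1 by 6 semitones to Gb1; fretting 4 more gives C1 + 6 + 4 = C1 + 10 semitones = Bb1.
(Also written A#.)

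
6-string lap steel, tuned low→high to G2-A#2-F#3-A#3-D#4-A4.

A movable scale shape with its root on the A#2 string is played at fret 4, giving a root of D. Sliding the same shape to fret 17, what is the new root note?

Moving from fret 4 to fret 17 shifts the root by 13 semitones.
D up 13 semitones is D#.

D#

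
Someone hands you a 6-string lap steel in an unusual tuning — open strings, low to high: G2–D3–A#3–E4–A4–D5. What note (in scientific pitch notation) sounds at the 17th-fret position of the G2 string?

C4

G2 is MIDI 43. Adding 17 gives 60, which is C4.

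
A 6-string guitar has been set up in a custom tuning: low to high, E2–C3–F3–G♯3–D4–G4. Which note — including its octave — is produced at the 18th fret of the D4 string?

D4 is MIDI 62. Adding 18 gives 80, which is G♯5.
(Equivalently spelled A♭5.)

G♯5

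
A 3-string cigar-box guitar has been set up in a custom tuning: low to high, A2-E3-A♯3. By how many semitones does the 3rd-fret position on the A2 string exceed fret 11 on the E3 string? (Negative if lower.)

-15 semitones

A2 at fret 3 → C3 (MIDI 48); E3 at fret 11 → D♯4 (MIDI 63).
48 − 63 = -15, so the two pitches are 15 semitones apart.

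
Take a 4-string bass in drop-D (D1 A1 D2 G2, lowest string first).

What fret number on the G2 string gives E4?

E4 is 21 semitones above the open G2 (G–G#–A–A#–…–D–D#–E), so it sits at fret 21.

21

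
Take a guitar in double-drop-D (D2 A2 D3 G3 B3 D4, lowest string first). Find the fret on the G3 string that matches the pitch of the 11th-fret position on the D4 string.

D4 at fret 11 is D4 + 11 semitones = C♯5.
The open G3 string is 7 semitones below the open D4, so the same pitch on the G3 string lies at fret 11 + 7 = 18.

18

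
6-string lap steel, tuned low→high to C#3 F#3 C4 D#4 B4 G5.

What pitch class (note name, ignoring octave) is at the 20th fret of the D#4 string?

D#4 is MIDI 63. Adding 20 gives 83; 83 mod 12 = 11, i.e. B.

B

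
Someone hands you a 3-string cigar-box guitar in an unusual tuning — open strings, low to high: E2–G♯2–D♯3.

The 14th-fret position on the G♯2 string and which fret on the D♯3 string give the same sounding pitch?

7

G♯2 at fret 14 is G♯2 + 14 semitones = A♯3.
The open D♯3 string is 7 semitones above the open G♯2, so the same pitch on the D♯3 string lies at fret 14 − 7 = 7.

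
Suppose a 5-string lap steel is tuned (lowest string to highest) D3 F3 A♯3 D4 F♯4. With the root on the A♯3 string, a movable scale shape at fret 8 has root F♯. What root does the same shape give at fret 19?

Moving from fret 8 to fret 19 shifts the root by 11 semitones.
F♯ up 11 semitones is F.

F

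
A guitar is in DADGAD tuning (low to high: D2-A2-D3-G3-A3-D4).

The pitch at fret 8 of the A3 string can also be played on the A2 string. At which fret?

Fret 8 on A3 is MIDI 57 + 8 = 65 (F4). On the A2 string (open MIDI 45), that pitch is 65 − 45 = fret 20.

20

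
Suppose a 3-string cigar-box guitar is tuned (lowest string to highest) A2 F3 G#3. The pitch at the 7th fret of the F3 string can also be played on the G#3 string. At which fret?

F3 at fret 7 is F3 + 7 semitones = C4.
The open G#3 string is 3 semitones above the open F3, so the same pitch on the G#3 string lies at fret 7 − 3 = 4.

4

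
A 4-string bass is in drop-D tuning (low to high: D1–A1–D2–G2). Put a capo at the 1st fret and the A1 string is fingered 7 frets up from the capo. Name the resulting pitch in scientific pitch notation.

F2

The capo raises the open A1 by 1 semitone to A♯1; fretting 7 more gives A1 + 1 + 7 = A1 + 8 semitones = F2.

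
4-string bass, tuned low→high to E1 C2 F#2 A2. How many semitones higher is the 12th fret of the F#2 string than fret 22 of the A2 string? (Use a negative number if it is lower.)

F#2 at fret 12 → F#3 (MIDI 54); A2 at fret 22 → G4 (MIDI 67).
54 − 67 = -13, so the two pitches are 13 semitones apart.

-13 semitones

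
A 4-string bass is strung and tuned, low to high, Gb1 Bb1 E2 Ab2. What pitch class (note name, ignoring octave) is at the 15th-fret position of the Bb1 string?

Db

Each fret is one semitone, so Bb1 + 15 = Db.
(Equivalently spelled C#.)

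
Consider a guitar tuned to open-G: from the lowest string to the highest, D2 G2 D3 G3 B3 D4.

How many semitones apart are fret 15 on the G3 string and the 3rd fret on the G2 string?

24 semitones

G3 at fret 15 → A♯4 (MIDI 70); G2 at fret 3 → A♯2 (MIDI 46).
70 − 46 = 24, so the two pitches are 24 semitones apart, with A♯4 the higher.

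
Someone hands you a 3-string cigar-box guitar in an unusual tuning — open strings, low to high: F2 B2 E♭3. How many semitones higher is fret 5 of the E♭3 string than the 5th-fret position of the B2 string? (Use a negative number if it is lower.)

E♭3 at fret 5 → A♭3 (MIDI 56); B2 at fret 5 → E3 (MIDI 52).
56 − 52 = 4, so the two pitches are 4 semitones apart.

4 semitones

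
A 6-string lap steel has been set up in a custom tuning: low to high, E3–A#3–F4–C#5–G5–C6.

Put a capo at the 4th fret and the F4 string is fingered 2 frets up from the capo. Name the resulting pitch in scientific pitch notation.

The capo raises the open F4 by 4 semitones to A4; fretting 2 more gives F4 + 4 + 2 = F4 + 6 semitones = B4.

B4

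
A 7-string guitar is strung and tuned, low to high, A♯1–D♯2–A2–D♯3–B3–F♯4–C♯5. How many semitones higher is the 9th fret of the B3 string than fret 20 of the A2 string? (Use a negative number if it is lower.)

3 semitones

B3 at fret 9 → G♯4 (MIDI 68); A2 at fret 20 → F4 (MIDI 65).
68 − 65 = 3, so the two pitches are 3 semitones apart.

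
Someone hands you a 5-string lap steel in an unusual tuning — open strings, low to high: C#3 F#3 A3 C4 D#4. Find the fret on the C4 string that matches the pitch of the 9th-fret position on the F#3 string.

Fret 9 on F#3 is MIDI 54 + 9 = 63 (D#4). On the C4 string (open MIDI 60), that pitch is 63 − 60 = fret 3.

3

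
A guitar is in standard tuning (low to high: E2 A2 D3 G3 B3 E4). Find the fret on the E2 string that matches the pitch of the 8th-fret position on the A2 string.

13

A2 at fret 8 is A2 + 8 semitones = F3.
The open E2 string is 5 semitones below the open A2, so the same pitch on the E2 string lies at fret 8 + 5 = 13.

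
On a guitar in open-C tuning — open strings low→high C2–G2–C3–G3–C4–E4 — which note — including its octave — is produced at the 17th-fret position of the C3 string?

F4

The open C3 string plus 17 semitones: C–C#–D–D#–…–D#–E–F.
The walk passes from B into C once, so the octave number goes from 3 to 4.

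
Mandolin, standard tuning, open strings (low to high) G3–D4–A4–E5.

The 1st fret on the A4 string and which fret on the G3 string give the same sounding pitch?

A4 at fret 1 is A4 + 1 semitone = A#4.
The open G3 string is 14 semitones below the open A4, so the same pitch on the G3 string lies at fret 1 + 14 = 15.

15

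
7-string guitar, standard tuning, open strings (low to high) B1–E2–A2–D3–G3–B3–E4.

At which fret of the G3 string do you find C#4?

C#4 is 6 semitones above the open G3 (G–G#–A–A#–B–C–C#), so it sits at fret 6.

6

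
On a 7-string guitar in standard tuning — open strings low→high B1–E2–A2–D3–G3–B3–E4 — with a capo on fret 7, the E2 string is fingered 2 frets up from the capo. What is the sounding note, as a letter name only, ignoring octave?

C♯

The capo raises the open E2 by 7 semitones to B2; fretting 2 more gives E2 + 7 + 2 = E2 + 9 semitones, landing on C♯.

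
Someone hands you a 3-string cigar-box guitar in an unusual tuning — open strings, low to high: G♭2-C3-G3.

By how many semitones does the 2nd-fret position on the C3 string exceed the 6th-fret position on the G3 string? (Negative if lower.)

-11 semitones

C3 at fret 2 → D3 (MIDI 50); G3 at fret 6 → D♭4 (MIDI 61).
50 − 61 = -11, so the two pitches are 11 semitones apart.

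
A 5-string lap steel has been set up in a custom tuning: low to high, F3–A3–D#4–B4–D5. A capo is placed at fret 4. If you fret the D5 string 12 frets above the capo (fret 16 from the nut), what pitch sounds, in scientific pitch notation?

The capo raises the open D5 by 4 semitones to F#5; fretting 12 more gives D5 + 4 + 12 = D5 + 16 semitones = F#6.

F#6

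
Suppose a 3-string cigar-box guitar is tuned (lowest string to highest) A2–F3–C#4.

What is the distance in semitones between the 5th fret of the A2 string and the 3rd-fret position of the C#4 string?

A2 at fret 5 → D3 (MIDI 50); C#4 at fret 3 → E4 (MIDI 64).
50 − 64 = -14, so the two pitches are 14 semitones apart, with E4 the higher.

14 semitones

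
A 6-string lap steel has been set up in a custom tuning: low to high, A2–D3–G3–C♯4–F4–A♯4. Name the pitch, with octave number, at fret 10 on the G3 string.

Each fret is one semitone, so G3 + 10 = F4.

F4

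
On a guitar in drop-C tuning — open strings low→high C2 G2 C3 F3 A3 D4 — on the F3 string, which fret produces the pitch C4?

7

C4 is 7 semitones above the open F3 (F–F#–G–G#–A–A#–B–C), so it sits at fret 7.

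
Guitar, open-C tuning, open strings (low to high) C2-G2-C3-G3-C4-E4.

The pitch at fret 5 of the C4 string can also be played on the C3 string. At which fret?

17

Fret 5 on C4 is MIDI 60 + 5 = 65 (F4). On the C3 string (open MIDI 48), that pitch is 65 − 48 = fret 17.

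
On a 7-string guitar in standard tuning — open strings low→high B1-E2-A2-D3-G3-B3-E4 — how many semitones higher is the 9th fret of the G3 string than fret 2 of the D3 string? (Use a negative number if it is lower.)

G3 at fret 9 → E4 (MIDI 64); D3 at fret 2 → E3 (MIDI 52).
64 − 52 = 12, so the two pitches are 12 semitones apart.

12 semitones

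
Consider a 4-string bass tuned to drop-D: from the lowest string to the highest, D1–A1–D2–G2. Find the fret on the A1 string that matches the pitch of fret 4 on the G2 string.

14

G2 at fret 4 is G2 + 4 semitones = B2.
The open A1 string is 10 semitones below the open G2, so the same pitch on the A1 string lies at fret 4 + 10 = 14.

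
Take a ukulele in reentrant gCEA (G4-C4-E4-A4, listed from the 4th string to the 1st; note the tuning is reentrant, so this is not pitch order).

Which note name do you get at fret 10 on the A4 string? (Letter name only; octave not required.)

G

A4 is MIDI 69. Adding 10 gives 79; 79 mod 12 = 7, i.e. G.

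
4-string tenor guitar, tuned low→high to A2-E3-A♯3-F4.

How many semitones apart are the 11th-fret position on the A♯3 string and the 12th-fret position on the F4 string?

A♯3 at fret 11 → A4 (MIDI 69); F4 at fret 12 → F5 (MIDI 77).
69 − 77 = -8, so the two pitches are 8 semitones apart, with F5 the higher.

8 semitones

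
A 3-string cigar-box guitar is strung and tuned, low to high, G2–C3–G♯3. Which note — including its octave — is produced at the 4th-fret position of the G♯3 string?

G♯3 is MIDI 56. Adding 4 gives 60, which is C4.

C4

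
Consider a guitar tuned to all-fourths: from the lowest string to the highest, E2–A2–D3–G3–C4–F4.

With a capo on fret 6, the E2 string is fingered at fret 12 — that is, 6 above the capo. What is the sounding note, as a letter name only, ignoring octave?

The capo raises the open E2 by 6 semitones to A#2; fretting 6 more gives E2 + 6 + 6 = E2 + 12 semitones, landing on E.

E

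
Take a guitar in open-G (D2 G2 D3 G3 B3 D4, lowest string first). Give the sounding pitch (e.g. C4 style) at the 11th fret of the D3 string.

C#4

D3 is MIDI 50. Adding 11 gives 61, which is C#4.
(Equivalently spelled Db4.)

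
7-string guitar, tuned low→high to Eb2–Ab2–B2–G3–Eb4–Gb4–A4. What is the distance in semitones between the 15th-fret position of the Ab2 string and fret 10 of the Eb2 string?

10 semitones

Ab2 at fret 15 → B3 (MIDI 59); Eb2 at fret 10 → Db3 (MIDI 49).
59 − 49 = 10, so the two pitches are 10 semitones apart, with B3 the higher.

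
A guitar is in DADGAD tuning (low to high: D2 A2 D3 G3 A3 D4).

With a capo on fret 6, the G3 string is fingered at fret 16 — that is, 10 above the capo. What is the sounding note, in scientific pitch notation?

B4

The capo raises the open G3 by 6 semitones to C#4; fretting 10 more gives G3 + 6 + 10 = G3 + 16 semitones = B4.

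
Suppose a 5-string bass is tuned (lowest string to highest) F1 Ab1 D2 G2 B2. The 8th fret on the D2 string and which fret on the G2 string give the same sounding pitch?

3

D2 at fret 8 is D2 + 8 semitones = Bb2.
The open G2 string is 5 semitones above the open D2, so the same pitch on the G2 string lies at fret 8 − 5 = 3.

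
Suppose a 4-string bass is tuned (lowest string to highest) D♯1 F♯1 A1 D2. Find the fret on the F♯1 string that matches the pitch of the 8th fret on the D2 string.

16

D2 at fret 8 is D2 + 8 semitones = A♯2.
The open F♯1 string is 8 semitones below the open D2, so the same pitch on the F♯1 string lies at fret 8 + 8 = 16.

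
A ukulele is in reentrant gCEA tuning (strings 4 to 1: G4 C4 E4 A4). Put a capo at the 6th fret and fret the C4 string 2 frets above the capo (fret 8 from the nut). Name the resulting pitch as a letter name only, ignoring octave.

The capo raises the open C4 by 6 semitones to F#4; fretting 2 more gives C4 + 6 + 2 = C4 + 8 semitones, landing on G#.
(Also written Ab.)

G#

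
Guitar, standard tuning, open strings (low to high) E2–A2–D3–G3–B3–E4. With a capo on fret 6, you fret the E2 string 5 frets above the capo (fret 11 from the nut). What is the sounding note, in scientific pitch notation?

The capo raises the open E2 by 6 semitones to A♯2; fretting 5 more gives E2 + 6 + 5 = E2 + 11 semitones = D♯3.

D♯3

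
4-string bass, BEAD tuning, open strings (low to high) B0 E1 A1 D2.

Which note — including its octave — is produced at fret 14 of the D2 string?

E3

The open D2 string plus 14 semitones: D–D#–E–F–…–D–D#–E.
The walk passes from B into C once, so the octave number goes from 2 to 3.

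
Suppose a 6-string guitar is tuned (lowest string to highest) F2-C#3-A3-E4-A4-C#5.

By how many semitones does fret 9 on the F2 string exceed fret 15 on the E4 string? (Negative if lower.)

F2 at fret 9 → D3 (MIDI 50); E4 at fret 15 → G5 (MIDI 79).
50 − 79 = -29, so the two pitches are 29 semitones apart.

-29 semitones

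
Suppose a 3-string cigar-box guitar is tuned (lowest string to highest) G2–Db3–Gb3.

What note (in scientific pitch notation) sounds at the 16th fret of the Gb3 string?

Bb4

The open Gb3 string plus 16 semitones: Gb–G–Ab–A–…–Ab–A–Bb.
The walk passes from B into C once, so the octave number goes from 3 to 4.
(Equivalently spelled A#4.)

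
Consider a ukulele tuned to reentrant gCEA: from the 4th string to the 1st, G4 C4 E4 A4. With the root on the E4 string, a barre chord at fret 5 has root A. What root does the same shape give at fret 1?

Moving from fret 5 to fret 1 shifts the root by -4 semitones.
A down 4 semitones is F.

F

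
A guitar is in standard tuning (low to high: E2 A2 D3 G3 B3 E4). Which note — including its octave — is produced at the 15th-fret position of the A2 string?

The open A2 string plus 15 semitones: A–A#–B–C–…–A#–B–C.
The walk passes from B into C 2 times, so the octave number goes from 2 to 4.

C4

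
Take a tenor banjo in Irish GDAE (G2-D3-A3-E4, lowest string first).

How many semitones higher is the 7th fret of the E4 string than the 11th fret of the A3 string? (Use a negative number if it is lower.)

3 semitones

E4 at fret 7 → B4 (MIDI 71); A3 at fret 11 → G♯4 (MIDI 68).
71 − 68 = 3, so the two pitches are 3 semitones apart.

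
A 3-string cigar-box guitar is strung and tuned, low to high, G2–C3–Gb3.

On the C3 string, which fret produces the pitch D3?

2

D3 is 2 semitones above the open C3 (C–Db–D), so it sits at fret 2.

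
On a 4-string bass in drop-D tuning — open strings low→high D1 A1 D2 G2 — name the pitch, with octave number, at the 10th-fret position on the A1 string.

G2

The open A1 string plus 10 semitones: A–A#–B–C–…–F–F#–G.
The walk passes from B into C once, so the octave number goes from 1 to 2.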